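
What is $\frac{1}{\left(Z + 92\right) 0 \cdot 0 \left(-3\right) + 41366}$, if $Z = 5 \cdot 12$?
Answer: $\frac{1}{41366} \approx 2.4174 \cdot 10^{-5}$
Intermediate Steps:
$Z = 60$
$\frac{1}{\left(Z + 92\right) 0 \cdot 0 \left(-3\right) + 41366} = \frac{1}{\left(60 + 92\right) 0 \cdot 0 \left(-3\right) + 41366} = \frac{1}{152 \cdot 0 \left(-3\right) + 41366} = \frac{1}{152 \cdot 0 + 41366} = \frac{1}{0 + 41366} = \frac{1}{41366}$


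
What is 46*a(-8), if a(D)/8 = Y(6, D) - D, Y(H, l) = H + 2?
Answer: 5888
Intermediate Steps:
Y(H, l) = 2 + H
a(D) = 64 - 8*D (a(D) = 8*((2 + 6) - D) = 8*(8 - D) = 64 - 8*D)
46*a(-8) = 46*(64 - 8*(-8)) = 46*(64 + 64) = 46*128 = 5888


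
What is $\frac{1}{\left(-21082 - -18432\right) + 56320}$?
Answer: $\frac{1}{53670} \approx 1.8632 \cdot 10^{-5}$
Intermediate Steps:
$\frac{1}{\left(-21082 - -18432\right) + 56320} = \frac{1}{\left(-21082 + 18432\right) + 56320} = \frac{1}{-2650 + 56320} = \frac{1}{53670}$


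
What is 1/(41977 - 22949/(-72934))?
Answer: 72934/3061573467 ≈ 2.3822e-5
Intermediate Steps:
1/(41977 - 22949/(-72934)) = 1/(41977 - 22949*(-1/72934)) = 1/(41977 + 22949/72934) = 1/(3061573467/72934) = 72934/3061573467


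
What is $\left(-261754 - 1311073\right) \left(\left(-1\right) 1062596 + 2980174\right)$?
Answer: $-3016018453006$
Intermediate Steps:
$\left(-261754 - 1311073\right) \left(\left(-1\right) 1062596 + 2980174\right) = - 1572827 \left(-1062596 + 2980174\right) = \left(-1572827\right) 1917578 = -3016018453006$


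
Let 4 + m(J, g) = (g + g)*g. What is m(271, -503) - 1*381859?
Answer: 124155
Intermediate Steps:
m(J, g) = -4 + 2*g**2 (m(J, g) = -4 + (g + g)*g = -4 + (2*g)*g = -4 + 2*g**2)
m(271, -503) - 1*381859 = (-4 + 2*(-503)**2) - 1*381859 = (-4 + 2*253009) - 381859 = (-4 + 506018) - 381859 = 506014 - 381859 = 124155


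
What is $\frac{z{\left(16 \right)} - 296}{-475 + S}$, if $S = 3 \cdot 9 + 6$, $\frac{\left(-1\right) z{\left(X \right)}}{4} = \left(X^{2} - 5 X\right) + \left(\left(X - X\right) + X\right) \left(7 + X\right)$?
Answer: $\frac{1236}{221} \approx 5.5928$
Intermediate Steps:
$z{\left(X \right)} = - 4 X^{2} + 20 X - 4 X \left(7 + X\right)$ ($z{\left(X \right)} = - 4 \left(\left(X^{2} - 5 X\right) + \left(\left(X - X\right) + X\right) \left(7 + X\right)\right) = - 4 \left(\left(X^{2} - 5 X\right) + \left(0 + X\right) \left(7 + X\right)\right) = - 4 \left(\left(X^{2} - 5 X\right) + X \left(7 + X\right)\right) = - 4 \left(X^{2} - 5 X + X \left(7 + X\right)\right) = - 4 X^{2} + 20 X - 4 X \left(7 + X\right)$)
$S = 33$ ($S = 27 + 6 = 33$)
$\frac{z{\left(16 \right)} - 296}{-475 + S} = \frac{\left(-8\right) 16 \left(1 + 16\right) - 296}{-475 + 33} = \frac{\left(-8\right) 16 \cdot 17 - 296}{-442} = \left(-2176 - 296\right) \left(- \frac{1}{442}\right) = \left(-2472\right) \left(- \frac{1}{442}\right) = \frac{1236}{221}$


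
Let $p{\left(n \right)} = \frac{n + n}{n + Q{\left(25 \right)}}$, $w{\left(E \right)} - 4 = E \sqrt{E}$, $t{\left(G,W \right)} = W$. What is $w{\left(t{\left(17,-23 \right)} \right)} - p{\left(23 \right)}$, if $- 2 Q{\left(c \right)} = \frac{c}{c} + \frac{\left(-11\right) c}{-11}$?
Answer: $- \frac{3}{5} - 23 i \sqrt{23} \approx -0.6 - 110.3 i$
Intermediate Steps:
$Q{\left(c \right)} = - \frac{1}{2} - \frac{c}{2}$ ($Q{\left(c \right)} = - \frac{\frac{c}{c} + \frac{\left(-11\right) c}{-11}}{2} = - \frac{1 + - 11 c \left(- \frac{1}{11}\right)}{2} = - \frac{1 + c}{2} = - \frac{1}{2} - \frac{c}{2}$)
$w{\left(E \right)} = 4 + E^{\frac{3}{2}}$ ($w{\left(E \right)} = 4 + E \sqrt{E} = 4 + E^{\frac{3}{2}}$)
$p{\left(n \right)} = \frac{2 n}{-13 + n}$ ($p{\left(n \right)} = \frac{n + n}{n - 13} = \frac{2 n}{n - 13} = \frac{2 n}{-13 + n}$)
$w{\left(t{\left(17,-23 \right)} \right)} - p{\left(23 \right)} = \left(4 + \left(-23\right)^{\frac{3}{2}}\right) - 2 \cdot 23 \frac{1}{-13 + 23} = \left(4 - 23 i \sqrt{23}\right) - 2 \cdot 23 \cdot \frac{1}{10} = \left(4 - 23 i \sqrt{23}\right) - \frac{23}{5} = - \frac{3}{5} - 23 i \sqrt{23}$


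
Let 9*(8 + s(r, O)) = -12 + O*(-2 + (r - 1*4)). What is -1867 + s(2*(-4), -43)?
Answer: -16285/9 ≈ -1809.4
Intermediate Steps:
s(r, O) = -28/3 + O*(-6 + r)/9 (s(r, O) = -8 + (-12 + O*(-2 + (r - 1*4)))/9 = -8 + (-12 + O*(-2 + (r - 4)))/9 = -8 + (-12 + O*(-2 + (-4 + r)))/9 = -8 + (-12 + O*(-6 + r))/9 = -8 + (-4/3 + O*(-6 + r)/9) = -28/3 + O*(-6 + r)/9)
-1867 + s(2*(-4), -43) = -1867 + (-28/3 - ⅔*(-43) + (⅑)*(-43)*(2*(-4))) = -1867 + (-28/3 + 86/3 + (⅑)*(-43)*(-8)) = -1867 + (-28/3 + 86/3 + 344/9) = -1867 + 518/9 = -16285/9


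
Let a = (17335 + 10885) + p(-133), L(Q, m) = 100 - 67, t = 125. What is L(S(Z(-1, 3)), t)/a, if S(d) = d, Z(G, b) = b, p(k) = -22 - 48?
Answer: 33/28150 ≈ 0.0011723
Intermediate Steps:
p(k) = -70
L(Q, m) = 33
a = 28150 (a = (17335 + 10885) - 70 = 28220 - 70 = 28150)
L(S(Z(-1, 3)), t)/a = 33/28150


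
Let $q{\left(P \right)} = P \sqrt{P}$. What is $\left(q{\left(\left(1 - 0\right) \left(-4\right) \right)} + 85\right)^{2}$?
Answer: $7161 - 1360 i \approx 7161.0 - 1360.0 i$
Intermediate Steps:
$q{\left(P \right)} = P^{\frac{3}{2}}$
$\left(q{\left(\left(1 - 0\right) \left(-4\right) \right)} + 85\right)^{2} = \left(\left(\left(1 - 0\right) \left(-4\right)\right)^{\frac{3}{2}} + 85\right)^{2} = \left(\left(\left(1 + 0\right) \left(-4\right)\right)^{\frac{3}{2}} + 85\right)^{2} = \left(\left(1 \left(-4\right)\right)^{\frac{3}{2}} + 85\right)^{2} = \left(\left(-4\right)^{\frac{3}{2}} + 85\right)^{2} = \left(- 8 i + 85\right)^{2} = \left(85 - 8 i\right)^{2}$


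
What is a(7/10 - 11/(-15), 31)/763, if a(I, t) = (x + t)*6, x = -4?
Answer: 162/763 ≈ 0.21232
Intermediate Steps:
a(I, t) = -24 + 6*t (a(I, t) = (-4 + t)*6 = -24 + 6*t)
a(7/10 - 11/(-15), 31)/763 = (-24 + 6*31)/763 = (-24 + 186)*(1/763) = 162*(1/763) = 162/763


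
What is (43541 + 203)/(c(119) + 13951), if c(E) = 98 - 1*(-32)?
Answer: 43744/14081 ≈ 3.1066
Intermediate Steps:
c(E) = 130 (c(E) = 98 + 32 = 130)
(43541 + 203)/(c(119) + 13951) = (43541 + 203)/(130 + 13951) = 43744/14081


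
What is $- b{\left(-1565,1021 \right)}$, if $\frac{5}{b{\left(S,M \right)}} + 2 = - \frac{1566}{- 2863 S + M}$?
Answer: $\frac{3734680}{1494133} \approx 2.4996$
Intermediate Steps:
$b{\left(S,M \right)} = \frac{5}{-2 - \frac{1566}{M - 2863 S}}$ ($b{\left(S,M \right)} = \frac{5}{-2 - \frac{1566}{- 2863 S + M}} = \frac{5}{-2 - \frac{1566}{M - 2863 S}}$)
$- b{\left(-1565,1021 \right)} = - \frac{5 \left(\left(-1\right) 1021 + 2863 \left(-1565\right)\right)}{2 \left(783 + 1021 - -4480595\right)} = - \frac{5 \left(-1021 - 4480595\right)}{2 \left(783 + 1021 + 4480595\right)} = - \frac{5 \left(-4481616\right)}{2 \cdot 4482399} = \left(-1\right) \left(- \frac{3734680}{1494133}\right) = \frac{3734680}{1494133}$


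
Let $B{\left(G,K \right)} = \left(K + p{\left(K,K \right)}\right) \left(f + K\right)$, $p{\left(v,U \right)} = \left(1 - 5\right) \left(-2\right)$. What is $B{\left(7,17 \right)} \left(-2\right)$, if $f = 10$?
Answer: $-1350$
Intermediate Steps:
$p{\left(v,U \right)} = 8$ ($p{\left(v,U \right)} = \left(-4\right) \left(-2\right) = 8$)
$B{\left(G,K \right)} = \left(8 + K\right) \left(10 + K\right)$ ($B{\left(G,K \right)} = \left(K + 8\right) \left(10 + K\right) = \left(8 + K\right) \left(10 + K\right)$)
$B{\left(7,17 \right)} \left(-2\right) = \left(80 + 17^{2} + 18 \cdot 17\right) \left(-2\right) = \left(80 + 289 + 306\right) \left(-2\right) = 675 \left(-2\right) = -1350$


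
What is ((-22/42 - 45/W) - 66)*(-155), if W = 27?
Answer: 221960/21 ≈ 10570.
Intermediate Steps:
((-22/42 - 45/W) - 66)*(-155) = ((-22/42 - 45/27) - 66)*(-155) = ((-22*1/42 - 45*1/27) - 66)*(-155) = ((-11/21 - 5/3) - 66)*(-155) = (-46/21 - 66)*(-155) = -1432/21*(-155) = 221960/21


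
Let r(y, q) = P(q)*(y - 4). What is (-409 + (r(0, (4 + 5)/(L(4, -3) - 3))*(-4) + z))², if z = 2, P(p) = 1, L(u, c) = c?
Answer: 152881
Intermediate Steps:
r(y, q) = -4 + y (r(y, q) = 1*(y - 4) = 1*(-4 + y) = -4 + y)
(-409 + (r(0, (4 + 5)/(L(4, -3) - 3))*(-4) + z))² = (-409 + ((-4 + 0)*(-4) + 2))² = (-409 + (-4*(-4) + 2))² = (-409 + (16 + 2))² = (-409 + 18)² = (-391)² = 152881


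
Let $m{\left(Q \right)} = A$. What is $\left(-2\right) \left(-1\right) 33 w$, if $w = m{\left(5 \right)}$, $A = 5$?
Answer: $330$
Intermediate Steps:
$m{\left(Q \right)} = 5$
$w = 5$
$\left(-2\right) \left(-1\right) 33 w = \left(-2\right) \left(-1\right) 33 \cdot 5 = 2 \cdot 33 \cdot 5 = 66 \cdot 5 = 330$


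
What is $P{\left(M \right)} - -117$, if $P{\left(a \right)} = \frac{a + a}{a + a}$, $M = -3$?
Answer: $118$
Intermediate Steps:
$P{\left(a \right)} = 1$ ($P{\left(a \right)} = \frac{2 a}{2 a} = 2 a \frac{1}{2 a} = 1$)
$P{\left(M \right)} - -117 = 1 - -117 = 1 + 117 = 118$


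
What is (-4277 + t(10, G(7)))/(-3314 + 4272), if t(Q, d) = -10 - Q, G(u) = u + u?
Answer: -4297/958 ≈ -4.4854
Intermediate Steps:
G(u) = 2*u
(-4277 + t(10, G(7)))/(-3314 + 4272) = (-4277 + (-10 - 1*10))/(-3314 + 4272) = (-4277 + (-10 - 10))/958 = (-4277 - 20)*(1/958) = -4297*1/958 = -4297/958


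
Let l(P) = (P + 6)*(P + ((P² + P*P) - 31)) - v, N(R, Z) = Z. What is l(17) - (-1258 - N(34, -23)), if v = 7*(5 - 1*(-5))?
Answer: 14137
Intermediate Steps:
v = 70 (v = 7*(5 + 5) = 7*10 = 70)
l(P) = -70 + (6 + P)*(-31 + P + 2*P²) (l(P) = (P + 6)*(P + ((P² + P*P) - 31)) - 1*70 = (6 + P)*(P + ((P² + P²) - 31)) - 70 = (6 + P)*(P + (2*P² - 31)) - 70 = (6 + P)*(P + (-31 + 2*P²)) - 70 = (6 + P)*(-31 + P + 2*P²) - 70 = -70 + (6 + P)*(-31 + P + 2*P²))
l(17) - (-1258 - N(34, -23)) = (-256 - 25*17 + 2*17³ + 13*17²) - (-1258 - 1*(-23)) = (-256 - 425 + 2*4913 + 13*289) - (-1258 + 23) = (-256 - 425 + 9826 + 3757) - 1*(-1235) = 12902 + 1235 = 14137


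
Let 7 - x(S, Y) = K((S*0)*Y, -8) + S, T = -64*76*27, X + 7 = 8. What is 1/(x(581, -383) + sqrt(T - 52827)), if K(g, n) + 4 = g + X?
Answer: -571/510196 - I*sqrt(184155)/510196 ≈ -0.0011192 - 0.00084111*I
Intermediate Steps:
X = 1 (X = -7 + 8 = 1)
T = -131328 (T = -4864*27 = -131328)
K(g, n) = -3 + g (K(g, n) = -4 + (g + 1) = -4 + (1 + g) = -3 + g)
x(S, Y) = 10 - S (x(S, Y) = 7 - ((-3 + (S*0)*Y) + S) = 7 - ((-3 + 0*Y) + S) = 7 - ((-3 + 0) + S) = 7 - (-3 + S) = 7 + (3 - S) = 10 - S)
1/(x(581, -383) + sqrt(T - 52827)) = 1/((10 - 1*581) + sqrt(-131328 - 52827)) = 1/((10 - 581) + sqrt(-184155)) = 1/(-571 + I*sqrt(184155))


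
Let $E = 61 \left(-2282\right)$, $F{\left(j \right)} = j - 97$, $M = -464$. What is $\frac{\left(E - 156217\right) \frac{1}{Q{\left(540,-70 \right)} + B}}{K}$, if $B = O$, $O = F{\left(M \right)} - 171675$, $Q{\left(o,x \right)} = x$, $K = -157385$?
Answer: $- \frac{295419}{27118379810} \approx -1.0894 \cdot 10^{-5}$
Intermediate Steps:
$F{\left(j \right)} = -97 + j$ ($F{\left(j \right)} = j - 97 = -97 + j$)
$O = -172236$ ($O = \left(-97 - 464\right) - 171675 = -561 - 171675 = -172236$)
$B = -172236$
$E = -139202$
$\frac{\left(E - 156217\right) \frac{1}{Q{\left(540,-70 \right)} + B}}{K} = \frac{\left(-139202 - 156217\right) \frac{1}{-70 - 172236}}{-157385} = - \frac{295419}{-172306} \left(- \frac{1}{157385}\right) = \left(-295419\right) \left(- \frac{1}{172306}\right) \left(- \frac{1}{157385}\right) = \frac{295419}{172306} \left(- \frac{1}{157385}\right) = - \frac{295419}{27118379810}$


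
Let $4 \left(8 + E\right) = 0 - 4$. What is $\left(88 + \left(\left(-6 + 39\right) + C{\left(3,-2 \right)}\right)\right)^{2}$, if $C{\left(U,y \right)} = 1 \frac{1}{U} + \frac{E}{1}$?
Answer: $\frac{113569}{9} \approx 12619.0$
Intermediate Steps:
$E = -9$ ($E = -8 + \frac{0 - 4}{4} = -8 + \frac{1}{4} \left(-4\right) = -8 - 1 = -9$)
$C{\left(U,y \right)} = -9 + \frac{1}{U}$ ($C{\left(U,y \right)} = 1 \frac{1}{U} - \frac{9}{1} = \frac{1}{U} - 9 = -9 + \frac{1}{U}$)
$\left(88 + \left(\left(-6 + 39\right) + C{\left(3,-2 \right)}\right)\right)^{2} = \left(88 + \left(\left(-6 + 39\right) - \left(9 - \frac{1}{3}\right)\right)\right)^{2} = \left(88 + \left(33 + \left(-9 + \frac{1}{3}\right)\right)\right)^{2} = \left(88 + \left(33 - \frac{26}{3}\right)\right)^{2} = \left(88 + \frac{73}{3}\right)^{2} = \left(\frac{337}{3}\right)^{2} = \frac{113569}{9}$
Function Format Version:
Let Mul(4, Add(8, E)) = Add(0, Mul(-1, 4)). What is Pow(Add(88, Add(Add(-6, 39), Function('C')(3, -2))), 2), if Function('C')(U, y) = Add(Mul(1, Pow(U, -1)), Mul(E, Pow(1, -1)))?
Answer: Rational(113569, 9) ≈ 12619.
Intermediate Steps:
E = -9 (E = Add(-8, Mul(Rational(1, 4), Add(0, Mul(-1, 4)))) = Add(-8, Mul(Rational(1, 4), Add(0, -4))) = Add(-8, Mul(Rational(1, 4), -4)) = Add(-8, -1) = -9)
Function('C')(U, y) = Add(-9, Pow(U, -1)) (Function('C')(U, y) = Add(Mul(1, Pow(U, -1)), Mul(-9, Pow(1, -1))) = Add(Pow(U, -1), Mul(-9, 1)) = Add(Pow(U, -1), -9) = Add(-9, Pow(U, -1)))
Pow(Add(88, Add(Add(-6, 39), Function('C')(3, -2))), 2) = Pow(Add(88, Add(Add(-6, 39), Add(-9, Pow(3, -1)))), 2) = Pow(Add(88, Add(33, Add(-9, Rational(1, 3)))), 2) = Pow(Add(88, Add(33, Rational(-26, 3))), 2) = Pow(Add(88, Rational(73, 3)), 2) = Pow(Rational(337, 3), 2) = Rational(113569, 9)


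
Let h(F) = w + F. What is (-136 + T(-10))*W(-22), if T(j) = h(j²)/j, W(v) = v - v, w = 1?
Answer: 0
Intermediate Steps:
W(v) = 0
h(F) = 1 + F
T(j) = (1 + j²)/j
(-136 + T(-10))*W(-22) = (-136 + (-10 + 1/(-10)))*0 = (-136 + (-10 - ⅒))*0 = (-136 - 101/10)*0 = -1461/10*0 = 0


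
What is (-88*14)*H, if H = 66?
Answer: -81312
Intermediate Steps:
(-88*14)*H = -88*14*66 = -1232*66 = -81312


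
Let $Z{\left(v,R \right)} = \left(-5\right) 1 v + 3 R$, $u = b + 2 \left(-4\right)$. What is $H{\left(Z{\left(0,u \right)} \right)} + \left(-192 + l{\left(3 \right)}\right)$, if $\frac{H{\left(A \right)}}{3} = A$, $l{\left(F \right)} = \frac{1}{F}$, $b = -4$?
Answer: $- \frac{899}{3} \approx -299.67$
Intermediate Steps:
$u = -12$ ($u = -4 + 2 \left(-4\right) = -4 - 8 = -12$)
$Z{\left(v,R \right)} = - 5 v + 3 R$
$H{\left(A \right)} = 3 A$
$H{\left(Z{\left(0,u \right)} \right)} + \left(-192 + l{\left(3 \right)}\right) = 3 \left(\left(-5\right) 0 + 3 \left(-12\right)\right) - \left(192 - \frac{1}{3}\right) = 3 \left(0 - 36\right) + \left(-192 + \frac{1}{3}\right) = 3 \left(-36\right) - \frac{575}{3} = -108 - \frac{575}{3} = - \frac{899}{3}$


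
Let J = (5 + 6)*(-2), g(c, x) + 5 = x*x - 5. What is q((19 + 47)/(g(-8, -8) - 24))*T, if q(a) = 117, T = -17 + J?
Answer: -4563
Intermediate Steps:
g(c, x) = -10 + x² (g(c, x) = -5 + (x*x - 5) = -5 + (x² - 5) = -5 + (-5 + x²) = -10 + x²)
J = -22 (J = 11*(-2) = -22)
T = -39 (T = -17 - 22 = -39)
q((19 + 47)/(g(-8, -8) - 24))*T = 117*(-39) = -4563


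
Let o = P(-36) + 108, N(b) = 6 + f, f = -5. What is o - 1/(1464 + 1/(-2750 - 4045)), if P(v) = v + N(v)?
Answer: 726188372/9947879 ≈ 72.999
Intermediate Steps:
N(b) = 1 (N(b) = 6 - 5 = 1)
P(v) = 1 + v (P(v) = v + 1 = 1 + v)
o = 73 (o = (1 - 36) + 108 = -35 + 108 = 73)
o - 1/(1464 + 1/(-2750 - 4045)) = 73 - 1/(1464 + 1/(-2750 - 4045)) = 73 - 1/(1464 + 1/(-6795)) = 73 - 1/(1464 - 1/6795) = 73 - 1/9947879/6795 = 73 - 1*6795/9947879 = 73 - 6795/9947879 = 726188372/9947879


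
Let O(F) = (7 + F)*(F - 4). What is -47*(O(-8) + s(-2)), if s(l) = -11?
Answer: -47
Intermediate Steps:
O(F) = (-4 + F)*(7 + F) (O(F) = (7 + F)*(-4 + F) = (-4 + F)*(7 + F))
-47*(O(-8) + s(-2)) = -47*((-28 + (-8)² + 3*(-8)) - 11) = -47*((-28 + 64 - 24) - 11) = -47*(12 - 11) = -47*1 = -47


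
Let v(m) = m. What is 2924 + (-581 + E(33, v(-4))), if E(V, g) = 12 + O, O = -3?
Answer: 2352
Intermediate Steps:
E(V, g) = 9 (E(V, g) = 12 - 3 = 9)
2924 + (-581 + E(33, v(-4))) = 2924 + (-581 + 9) = 2924 - 572 = 2352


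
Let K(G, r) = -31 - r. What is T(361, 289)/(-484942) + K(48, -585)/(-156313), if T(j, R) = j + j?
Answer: -190757927/37901369423 ≈ -0.0050330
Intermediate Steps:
T(j, R) = 2*j
T(361, 289)/(-484942) + K(48, -585)/(-156313) = (2*361)/(-484942) + (-31 - 1*(-585))/(-156313) = 722*(-1/484942) + (-31 + 585)*(-1/156313) = -361/242471 + 554*(-1/156313) = -361/242471 - 554/156313 = -190757927/37901369423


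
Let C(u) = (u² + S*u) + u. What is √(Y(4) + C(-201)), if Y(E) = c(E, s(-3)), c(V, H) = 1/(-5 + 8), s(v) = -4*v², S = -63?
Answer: √475770/3 ≈ 229.92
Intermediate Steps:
c(V, H) = ⅓ (c(V, H) = 1/3 = ⅓)
C(u) = u² - 62*u (C(u) = (u² - 63*u) + u = u² - 62*u)
Y(E) = ⅓
√(Y(4) + C(-201)) = √(⅓ - 201*(-62 - 201)) = √(⅓ - 201*(-263)) = √(⅓ + 52863) = √(158590/3) = √475770/3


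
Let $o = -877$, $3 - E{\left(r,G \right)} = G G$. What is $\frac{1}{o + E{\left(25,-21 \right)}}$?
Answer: $- \frac{1}{1315} \approx -0.00076046$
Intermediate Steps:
$E{\left(r,G \right)} = 3 - G^{2}$ ($E{\left(r,G \right)} = 3 - G G = 3 - G^{2}$)
$\frac{1}{o + E{\left(25,-21 \right)}} = \frac{1}{-877 + \left(3 - \left(-21\right)^{2}\right)} = \frac{1}{-877 + \left(3 - 441\right)} = \frac{1}{-877 - 438} = \frac{1}{-1315} = - \frac{1}{1315}$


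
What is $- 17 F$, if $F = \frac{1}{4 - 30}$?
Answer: $\frac{17}{26} \approx 0.65385$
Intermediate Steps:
$F = - \frac{1}{26}$ ($F = \frac{1}{-26} = - \frac{1}{26} \approx -0.038462$)
$- 17 F = \left(-17\right) \left(- \frac{1}{26}\right) = \frac{17}{26}$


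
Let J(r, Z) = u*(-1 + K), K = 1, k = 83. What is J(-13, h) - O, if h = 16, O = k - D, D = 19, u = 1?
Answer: -64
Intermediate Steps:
O = 64 (O = 83 - 1*19 = 83 - 19 = 64)
J(r, Z) = 0 (J(r, Z) = 1*(-1 + 1) = 1*0 = 0)
J(-13, h) - O = 0 - 1*64 = 0 - 64 = -64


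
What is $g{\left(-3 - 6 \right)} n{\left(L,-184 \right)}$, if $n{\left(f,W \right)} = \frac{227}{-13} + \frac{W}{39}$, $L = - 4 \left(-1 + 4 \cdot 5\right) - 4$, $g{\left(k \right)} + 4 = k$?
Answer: $\frac{865}{3} \approx 288.33$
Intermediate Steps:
$g{\left(k \right)} = -4 + k$
$L = -80$ ($L = - 4 \left(-1 + 20\right) - 4 = \left(-4\right) 19 - 4 = -76 - 4 = -80$)
$n{\left(f,W \right)} = - \frac{227}{13} + \frac{W}{39}$ ($n{\left(f,W \right)} = 227 \left(- \frac{1}{13}\right) + W \frac{1}{39} = - \frac{227}{13} + \frac{W}{39}$)
$g{\left(-3 - 6 \right)} n{\left(L,-184 \right)} = \left(-4 - 9\right) \left(- \frac{227}{13} + \frac{1}{39} \left(-184\right)\right) = \left(-4 - 9\right) \left(- \frac{227}{13} - \frac{184}{39}\right) = \left(-4 - 9\right) \left(- \frac{865}{39}\right) = \left(-13\right) \left(- \frac{865}{39}\right) = \frac{865}{3}$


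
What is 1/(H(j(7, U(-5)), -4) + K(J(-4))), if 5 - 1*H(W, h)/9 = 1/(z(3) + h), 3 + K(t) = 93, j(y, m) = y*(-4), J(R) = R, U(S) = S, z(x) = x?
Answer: 1/144 ≈ 0.0069444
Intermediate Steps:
j(y, m) = -4*y
K(t) = 90 (K(t) = -3 + 93 = 90)
H(W, h) = 45 - 9/(3 + h)
1/(H(j(7, U(-5)), -4) + K(J(-4))) = 1/(9*(14 + 5*(-4))/(3 - 4) + 90) = 1/(9*(14 - 20)/(-1) + 90) = 1/(9*(-1)*(-6) + 90) = 1/(54 + 90) = 1/144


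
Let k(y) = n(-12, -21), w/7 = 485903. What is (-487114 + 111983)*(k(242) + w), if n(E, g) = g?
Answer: -1275933070300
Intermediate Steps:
w = 3401321 (w = 7*485903 = 3401321)
k(y) = -21
(-487114 + 111983)*(k(242) + w) = (-487114 + 111983)*(-21 + 3401321) = -375131*3401300 = -1275933070300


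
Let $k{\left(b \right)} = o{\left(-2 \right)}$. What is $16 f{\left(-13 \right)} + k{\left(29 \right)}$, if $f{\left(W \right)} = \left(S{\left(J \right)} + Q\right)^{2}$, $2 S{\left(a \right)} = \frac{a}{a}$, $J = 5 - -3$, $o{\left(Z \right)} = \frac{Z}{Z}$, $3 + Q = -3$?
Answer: $485$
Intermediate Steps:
$Q = -6$ ($Q = -3 - 3 = -6$)
$o{\left(Z \right)} = 1$
$J = 8$ ($J = 5 + 3 = 8$)
$k{\left(b \right)} = 1$
$S{\left(a \right)} = \frac{1}{2}$ ($S{\left(a \right)} = \frac{a \frac{1}{a}}{2} = \frac{1}{2} \cdot 1 = \frac{1}{2}$)
$f{\left(W \right)} = \frac{121}{4}$ ($f{\left(W \right)} = \left(\frac{1}{2} - 6\right)^{2} = \left(- \frac{11}{2}\right)^{2} = \frac{121}{4}$)
$16 f{\left(-13 \right)} + k{\left(29 \right)} = 16 \cdot \frac{121}{4} + 1 = 484 + 1 = 485$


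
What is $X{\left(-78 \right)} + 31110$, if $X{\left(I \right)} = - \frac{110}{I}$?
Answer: $\frac{1213345}{39} \approx 31111.0$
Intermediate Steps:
$X{\left(-78 \right)} + 31110 = - \frac{110}{-78} + 31110 = \left(-110\right) \left(- \frac{1}{78}\right) + 31110 = \frac{55}{39} + 31110 = \frac{1213345}{39}$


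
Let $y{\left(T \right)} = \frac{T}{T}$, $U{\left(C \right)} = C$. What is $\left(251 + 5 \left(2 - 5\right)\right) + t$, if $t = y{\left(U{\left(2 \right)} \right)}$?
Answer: $237$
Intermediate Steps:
$y{\left(T \right)} = 1$
$t = 1$
$\left(251 + 5 \left(2 - 5\right)\right) + t = \left(251 + 5 \left(2 - 5\right)\right) + 1 = \left(251 + 5 \left(-3\right)\right) + 1 = \left(251 - 15\right) + 1 = 236 + 1 = 237$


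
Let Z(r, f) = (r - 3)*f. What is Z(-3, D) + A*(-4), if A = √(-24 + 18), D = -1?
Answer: 6 - 4*I*√6 ≈ 6.0 - 9.798*I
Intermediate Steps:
A = I*√6 (A = √(-6) = I*√6 ≈ 2.4495*I)
Z(r, f) = f*(-3 + r) (Z(r, f) = (-3 + r)*f = f*(-3 + r))
Z(-3, D) + A*(-4) = -(-3 - 3) + (I*√6)*(-4) = -1*(-6) - 4*I*√6 = 6 - 4*I*√6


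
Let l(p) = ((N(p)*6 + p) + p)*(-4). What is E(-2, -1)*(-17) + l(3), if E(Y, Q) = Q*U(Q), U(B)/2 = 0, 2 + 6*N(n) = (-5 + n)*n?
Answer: 8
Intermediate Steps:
N(n) = -⅓ + n*(-5 + n)/6 (N(n) = -⅓ + ((-5 + n)*n)/6 = -⅓ + (n*(-5 + n))/6 = -⅓ + n*(-5 + n)/6)
U(B) = 0 (U(B) = 2*0 = 0)
l(p) = 8 - 4*p² + 12*p (l(p) = (((-⅓ - 5*p/6 + p²/6)*6 + p) + p)*(-4) = (((-2 + p² - 5*p) + p) + p)*(-4) = ((-2 + p² - 4*p) + p)*(-4) = (-2 + p² - 3*p)*(-4) = 8 - 4*p² + 12*p)
E(Y, Q) = 0 (E(Y, Q) = Q*0 = 0)
E(-2, -1)*(-17) + l(3) = 0*(-17) + (8 - 4*3² + 12*3) = 0 + (8 - 4*9 + 36) = 0 + (8 - 36 + 36) = 0 + 8 = 8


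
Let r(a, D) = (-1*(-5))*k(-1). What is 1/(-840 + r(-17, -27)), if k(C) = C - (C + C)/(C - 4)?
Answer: -1/847 ≈ -0.0011806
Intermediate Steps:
k(C) = C - 2*C/(-4 + C)
r(a, D) = -7 (r(a, D) = (-1*(-5))*(-(-6 - 1)/(-4 - 1)) = 5*(-1*(-7)/(-5)) = 5*(-1*(-⅕)*(-7)) = 5*(-7/5) = -7)
1/(-840 + r(-17, -27)) = 1/(-840 - 7) = 1/(-847) = -1/847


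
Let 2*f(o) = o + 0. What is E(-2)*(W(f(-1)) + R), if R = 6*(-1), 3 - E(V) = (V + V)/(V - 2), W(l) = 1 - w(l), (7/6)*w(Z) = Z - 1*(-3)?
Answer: -100/7 ≈ -14.286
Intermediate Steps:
f(o) = o/2 (f(o) = (o + 0)/2 = o/2)
w(Z) = 18/7 + 6*Z/7 (w(Z) = 6*(Z - 1*(-3))/7 = 6*(Z + 3)/7 = 6*(3 + Z)/7 = 18/7 + 6*Z/7)
W(l) = -11/7 - 6*l/7 (W(l) = 1 - (18/7 + 6*l/7) = 1 + (-18/7 - 6*l/7) = -11/7 - 6*l/7)
E(V) = 3 - 2*V/(-2 + V) (E(V) = 3 - (V + V)/(V - 2) = 3 - 2*V/(-2 + V))
R = -6
E(-2)*(W(f(-1)) + R) = ((-6 - 2)/(-2 - 2))*((-11/7 - 3*(-1)/7) - 6) = (-8/(-4))*((-11/7 - 6/7*(-½)) - 6) = (-¼*(-8))*((-11/7 + 3/7) - 6) = 2*(-8/7 - 6) = 2*(-50/7) = -100/7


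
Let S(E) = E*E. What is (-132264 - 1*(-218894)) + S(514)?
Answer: 350826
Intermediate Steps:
S(E) = E²
(-132264 - 1*(-218894)) + S(514) = (-132264 - 1*(-218894)) + 514² = (-132264 + 218894) + 264196 = 86630 + 264196 = 350826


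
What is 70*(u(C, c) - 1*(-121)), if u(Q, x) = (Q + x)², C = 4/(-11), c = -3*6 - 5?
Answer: 5648300/121 ≈ 46680.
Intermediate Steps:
c = -23 (c = -18 - 5 = -23)
C = -4/11 (C = 4*(-1/11) = -4/11 ≈ -0.36364)
70*(u(C, c) - 1*(-121)) = 70*((-4/11 - 23)² - 1*(-121)) = 70*((-257/11)² + 121) = 70*(66049/121 + 121) = 70*(80690/121) = 5648300/121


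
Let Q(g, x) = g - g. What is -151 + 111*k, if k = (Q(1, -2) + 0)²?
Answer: -151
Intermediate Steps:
Q(g, x) = 0
k = 0 (k = (0 + 0)² = 0² = 0)
-151 + 111*k = -151 + 111*0 = -151 + 0 = -151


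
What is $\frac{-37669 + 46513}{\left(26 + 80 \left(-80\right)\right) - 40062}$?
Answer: $- \frac{2211}{11609} \approx -0.19046$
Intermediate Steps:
$\frac{-37669 + 46513}{\left(26 + 80 \left(-80\right)\right) - 40062} = \frac{8844}{\left(26 - 6400\right) - 40062} = \frac{8844}{-6374 - 40062} = \frac{8844}{-46436} = 8844 \left(- \frac{1}{46436}\right) = - \frac{2211}{11609}$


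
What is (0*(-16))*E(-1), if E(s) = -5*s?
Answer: 0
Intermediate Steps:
(0*(-16))*E(-1) = (0*(-16))*(-5*(-1)) = 0*5 = 0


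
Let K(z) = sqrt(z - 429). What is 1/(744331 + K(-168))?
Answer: 744331/554028638158 - I*sqrt(597)/554028638158 ≈ 1.3435e-6 - 4.4102e-11*I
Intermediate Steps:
K(z) = sqrt(-429 + z)
1/(744331 + K(-168)) = 1/(744331 + sqrt(-429 - 168)) = 1/(744331 + sqrt(-597)) = 1/(744331 + I*sqrt(597))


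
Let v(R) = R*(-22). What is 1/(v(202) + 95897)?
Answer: 1/91453 ≈ 1.0935e-5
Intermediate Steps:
v(R) = -22*R
1/(v(202) + 95897) = 1/(-22*202 + 95897) = 1/(-4444 + 95897) = 1/91453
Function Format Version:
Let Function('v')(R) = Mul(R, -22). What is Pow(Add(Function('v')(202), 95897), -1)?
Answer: Rational(1, 91453) ≈ 1.0935e-5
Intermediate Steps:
Function('v')(R) = Mul(-22, R)
Pow(Add(Function('v')(202), 95897), -1) = Pow(Add(Mul(-22, 202), 95897), -1) = Pow(Add(-4444, 95897), -1) = Pow(91453, -1) = Rational(1, 91453)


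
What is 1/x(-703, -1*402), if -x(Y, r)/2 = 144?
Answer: -1/288 ≈ -0.0034722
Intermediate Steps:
x(Y, r) = -288 (x(Y, r) = -2*144 = -288)
1/x(-703, -1*402) = 1/(-288) = -1/288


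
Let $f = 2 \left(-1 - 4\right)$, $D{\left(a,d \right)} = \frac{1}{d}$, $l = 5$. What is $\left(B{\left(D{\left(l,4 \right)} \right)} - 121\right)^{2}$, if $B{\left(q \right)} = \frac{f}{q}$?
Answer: $25921$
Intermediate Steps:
$f = -10$ ($f = 2 \left(-5\right) = -10$)
$B{\left(q \right)} = - \frac{10}{q}$
$\left(B{\left(D{\left(l,4 \right)} \right)} - 121\right)^{2} = \left(- \frac{10}{\frac{1}{4}} - 121\right)^{2} = \left(- 10 \frac{1}{\frac{1}{4}} - 121\right)^{2} = \left(\left(-10\right) 4 - 121\right)^{2} = \left(-40 - 121\right)^{2} = \left(-161\right)^{2} = 25921$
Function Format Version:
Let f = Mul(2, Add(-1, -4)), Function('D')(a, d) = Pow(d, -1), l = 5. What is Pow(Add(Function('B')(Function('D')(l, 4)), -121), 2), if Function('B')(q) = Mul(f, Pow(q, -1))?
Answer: 25921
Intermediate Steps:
f = -10 (f = Mul(2, -5) = -10)
Function('B')(q) = Mul(-10, Pow(q, -1))
Pow(Add(Function('B')(Function('D')(l, 4)), -121), 2) = Pow(Add(Mul(-10, Pow(Pow(4, -1), -1)), -121), 2) = Pow(Add(Mul(-10, Pow(Rational(1, 4), -1)), -121), 2) = Pow(Add(Mul(-10, 4), -121), 2) = Pow(Add(-40, -121), 2) = Pow(-161, 2) = 25921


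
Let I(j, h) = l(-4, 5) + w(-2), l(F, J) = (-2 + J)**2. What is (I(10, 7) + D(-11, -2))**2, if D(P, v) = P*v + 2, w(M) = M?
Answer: 961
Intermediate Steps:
I(j, h) = 7 (I(j, h) = (-2 + 5)**2 - 2 = 3**2 - 2 = 9 - 2 = 7)
D(P, v) = 2 + P*v
(I(10, 7) + D(-11, -2))**2 = (7 + (2 - 11*(-2)))**2 = (7 + (2 + 22))**2 = (7 + 24)**2 = 31**2 = 961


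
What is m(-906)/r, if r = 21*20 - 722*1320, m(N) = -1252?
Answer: 313/238155 ≈ 0.0013143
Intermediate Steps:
r = -952620 (r = 420 - 953040 = -952620)
m(-906)/r = -1252/(-952620) = -1252*(-1/952620) = 313/238155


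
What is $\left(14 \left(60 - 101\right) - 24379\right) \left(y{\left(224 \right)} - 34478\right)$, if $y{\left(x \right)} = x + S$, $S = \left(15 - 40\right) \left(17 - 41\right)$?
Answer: $839768262$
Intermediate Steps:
$S = 600$ ($S = \left(-25\right) \left(-24\right) = 600$)
$y{\left(x \right)} = 600 + x$ ($y{\left(x \right)} = x + 600 = 600 + x$)
$\left(14 \left(60 - 101\right) - 24379\right) \left(y{\left(224 \right)} - 34478\right) = \left(14 \left(60 - 101\right) - 24379\right) \left(\left(600 + 224\right) - 34478\right) = \left(14 \left(-41\right) - 24379\right) \left(824 - 34478\right) = \left(-574 - 24379\right) \left(-33654\right) = \left(-24953\right) \left(-33654\right) = 839768262$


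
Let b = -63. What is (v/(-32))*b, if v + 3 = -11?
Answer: -441/16 ≈ -27.563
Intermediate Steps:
v = -14 (v = -3 - 11 = -14)
(v/(-32))*b = -14/(-32)*(-63) = -14*(-1/32)*(-63) = (7/16)*(-63) = -441/16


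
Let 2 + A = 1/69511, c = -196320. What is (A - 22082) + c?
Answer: -15181480443/69511 ≈ -2.1840e+5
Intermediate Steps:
A = -139021/69511 (A = -2 + 1/69511 = -139021/69511 ≈ -2.0000)
(A - 22082) + c = (-139021/69511 - 22082) - 196320 = -1535080923/69511 - 196320 = -15181480443/69511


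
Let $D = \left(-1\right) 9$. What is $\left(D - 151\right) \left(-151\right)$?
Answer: $24160$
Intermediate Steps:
$D = -9$
$\left(D - 151\right) \left(-151\right) = \left(-9 - 151\right) \left(-151\right) = \left(-160\right) \left(-151\right) = 24160$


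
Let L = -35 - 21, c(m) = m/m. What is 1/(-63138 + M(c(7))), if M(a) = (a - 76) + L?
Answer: -1/63269 ≈ -1.5806e-5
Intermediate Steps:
c(m) = 1
L = -56
M(a) = -132 + a (M(a) = (a - 76) - 56 = (-76 + a) - 56 = -132 + a)
1/(-63138 + M(c(7))) = 1/(-63138 + (-132 + 1)) = 1/(-63138 - 131) = 1/(-63269) = -1/63269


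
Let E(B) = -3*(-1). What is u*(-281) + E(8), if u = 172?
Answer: -48329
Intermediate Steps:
E(B) = 3
u*(-281) + E(8) = 172*(-281) + 3 = -48332 + 3 = -48329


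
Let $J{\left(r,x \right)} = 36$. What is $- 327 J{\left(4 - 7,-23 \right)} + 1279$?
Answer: $-10493$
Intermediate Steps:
$- 327 J{\left(4 - 7,-23 \right)} + 1279 = \left(-327\right) 36 + 1279 = -11772 + 1279 = -10493$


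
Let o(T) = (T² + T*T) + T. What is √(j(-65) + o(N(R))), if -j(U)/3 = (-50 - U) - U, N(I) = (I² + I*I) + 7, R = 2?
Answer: 15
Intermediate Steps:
N(I) = 7 + 2*I² (N(I) = (I² + I²) + 7 = 2*I² + 7 = 7 + 2*I²)
j(U) = 150 + 6*U (j(U) = -3*((-50 - U) - U) = -3*(-50 - 2*U) = 150 + 6*U)
o(T) = T + 2*T² (o(T) = (T² + T²) + T = 2*T² + T = T + 2*T²)
√(j(-65) + o(N(R))) = √((150 + 6*(-65)) + (7 + 2*2²)*(1 + 2*(7 + 2*2²))) = √((150 - 390) + (7 + 2*4)*(1 + 2*(7 + 2*4))) = √(-240 + (7 + 8)*(1 + 2*(7 + 8))) = √(-240 + 15*(1 + 2*15)) = √(-240 + 15*(1 + 30)) = √(-240 + 15*31) = √(-240 + 465) = √225 = 15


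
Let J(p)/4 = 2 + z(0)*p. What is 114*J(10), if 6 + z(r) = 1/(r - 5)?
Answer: -27360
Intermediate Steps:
z(r) = -6 + 1/(-5 + r) (z(r) = -6 + 1/(r - 5) = -6 + 1/(-5 + r))
J(p) = 8 - 124*p/5 (J(p) = 4*(2 + ((31 - 6*0)/(-5 + 0))*p) = 4*(2 + ((31 + 0)/(-5))*p) = 4*(2 + (-⅕*31)*p) = 4*(2 - 31*p/5) = 8 - 124*p/5)
114*J(10) = 114*(8 - 124/5*10) = 114*(8 - 248) = 114*(-240) = -27360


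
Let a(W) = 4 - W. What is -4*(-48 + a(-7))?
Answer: 148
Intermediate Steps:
-4*(-48 + a(-7)) = -4*(-48 + (4 - 1*(-7))) = -4*(-48 + (4 + 7)) = -4*(-48 + 11) = -4*(-37) = 148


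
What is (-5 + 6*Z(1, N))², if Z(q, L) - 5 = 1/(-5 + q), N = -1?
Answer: 2209/4 ≈ 552.25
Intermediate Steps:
Z(q, L) = 5 + 1/(-5 + q)
(-5 + 6*Z(1, N))² = (-5 + 6*((-24 + 5*1)/(-5 + 1)))² = (-5 + 6*((-24 + 5)/(-4)))² = (-5 + 6*(-¼*(-19)))² = (-5 + 6*(19/4))² = (-5 + 57/2)² = (47/2)² = 2209/4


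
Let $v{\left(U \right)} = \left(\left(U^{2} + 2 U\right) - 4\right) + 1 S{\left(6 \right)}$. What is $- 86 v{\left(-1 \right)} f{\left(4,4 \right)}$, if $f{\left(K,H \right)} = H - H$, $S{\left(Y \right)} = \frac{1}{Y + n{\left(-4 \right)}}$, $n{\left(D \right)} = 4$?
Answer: $0$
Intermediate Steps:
$S{\left(Y \right)} = \frac{1}{4 + Y}$ ($S{\left(Y \right)} = \frac{1}{Y + 4} = \frac{1}{4 + Y}$)
$f{\left(K,H \right)} = 0$
$v{\left(U \right)} = - \frac{39}{10} + U^{2} + 2 U$ ($v{\left(U \right)} = \left(\left(U^{2} + 2 U\right) - 4\right) + 1 \frac{1}{4 + 6} = \left(-4 + U^{2} + 2 U\right) + 1 \cdot \frac{1}{10} = \left(-4 + U^{2} + 2 U\right) + \frac{1}{10} = - \frac{39}{10} + U^{2} + 2 U$)
$- 86 v{\left(-1 \right)} f{\left(4,4 \right)} = - 86 \left(- \frac{39}{10} + \left(-1\right)^{2} + 2 \left(-1\right)\right) 0 = - 86 \left(- \frac{39}{10} + 1 - 2\right) 0 = \left(-86\right) \left(- \frac{49}{10}\right) 0 = \frac{2107}{5} \cdot 0 = 0$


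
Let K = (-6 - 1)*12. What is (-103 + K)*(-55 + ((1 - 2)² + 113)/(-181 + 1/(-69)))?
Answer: 64965296/6245 ≈ 10403.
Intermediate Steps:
K = -84 (K = -7*12 = -84)
(-103 + K)*(-55 + ((1 - 2)² + 113)/(-181 + 1/(-69))) = (-103 - 84)*(-55 + ((1 - 2)² + 113)/(-181 + 1/(-69))) = -187*(-55 + ((-1)² + 113)/(-181 - 1/69)) = -187*(-55 + (1 + 113)/(-12490/69)) = -187*(-55 + 114*(-69/12490)) = -187*(-55 - 3933/6245) = -187*(-347408/6245) = 64965296/6245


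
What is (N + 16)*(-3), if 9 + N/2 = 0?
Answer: 6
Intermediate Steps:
N = -18 (N = -18 + 2*0 = -18 + 0 = -18)
(N + 16)*(-3) = (-18 + 16)*(-3) = -2*(-3) = 6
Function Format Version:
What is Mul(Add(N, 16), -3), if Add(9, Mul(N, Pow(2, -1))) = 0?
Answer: 6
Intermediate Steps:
N = -18 (N = Add(-18, Mul(2, 0)) = Add(-18, 0) = -18)
Mul(Add(N, 16), -3) = Mul(Add(-18, 16), -3) = Mul(-2, -3) = 6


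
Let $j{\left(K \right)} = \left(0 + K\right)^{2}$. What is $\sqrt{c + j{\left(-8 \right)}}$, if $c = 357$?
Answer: $\sqrt{421} \approx 20.518$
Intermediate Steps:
$j{\left(K \right)} = K^{2}$
$\sqrt{c + j{\left(-8 \right)}} = \sqrt{357 + \left(-8\right)^{2}} = \sqrt{357 + 64} = \sqrt{421}$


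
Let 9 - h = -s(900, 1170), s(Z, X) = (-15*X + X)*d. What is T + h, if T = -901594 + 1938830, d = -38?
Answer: 1659685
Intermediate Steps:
s(Z, X) = 532*X (s(Z, X) = (-15*X + X)*(-38) = -14*X*(-38) = 532*X)
T = 1037236
h = 622449 (h = 9 - (-1)*532*1170 = 9 - (-1)*622440 = 9 - 1*(-622440) = 9 + 622440 = 622449)
T + h = 1037236 + 622449 = 1659685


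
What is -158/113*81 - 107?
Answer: -24889/113 ≈ -220.26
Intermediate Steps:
-158/113*81 - 107 = -12798/113 - 107 = -24889/113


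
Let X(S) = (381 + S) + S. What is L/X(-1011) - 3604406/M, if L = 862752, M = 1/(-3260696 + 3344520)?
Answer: -165268243801152/547 ≈ -3.0214e+11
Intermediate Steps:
M = 1/83824 ≈ 1.1930e-5
X(S) = 381 + 2*S
L/X(-1011) - 3604406/M = 862752/(381 + 2*(-1011)) - 3604406/1/83824 = 862752/(381 - 2022) - 3604406*83824 = 862752/(-1641) - 302135728544 = 862752*(-1/1641) - 302135728544 = -287584/547 - 302135728544 = -165268243801152/547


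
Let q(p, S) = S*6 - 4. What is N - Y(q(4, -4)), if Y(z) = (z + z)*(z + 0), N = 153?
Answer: -1415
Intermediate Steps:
q(p, S) = -4 + 6*S (q(p, S) = 6*S - 4 = -4 + 6*S)
Y(z) = 2*z² (Y(z) = (2*z)*z = 2*z²)
N - Y(q(4, -4)) = 153 - 2*(-4 + 6*(-4))² = 153 - 2*(-4 - 24)² = 153 - 2*(-28)² = 153 - 2*784 = 153 - 1*1568 = 153 - 1568 = -1415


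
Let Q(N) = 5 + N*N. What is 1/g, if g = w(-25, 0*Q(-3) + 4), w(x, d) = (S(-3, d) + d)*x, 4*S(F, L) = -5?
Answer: -4/275 ≈ -0.014545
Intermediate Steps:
Q(N) = 5 + N²
S(F, L) = -5/4 (S(F, L) = (¼)*(-5) = -5/4)
w(x, d) = x*(-5/4 + d) (w(x, d) = (-5/4 + d)*x = x*(-5/4 + d))
g = -275/4 (g = (¼)*(-25)*(-5 + 4*(0*(5 + (-3)²) + 4)) = (¼)*(-25)*(-5 + 4*(0*(5 + 9) + 4)) = (¼)*(-25)*(-5 + 4*(0*14 + 4)) = (¼)*(-25)*(-5 + 4*(0 + 4)) = (¼)*(-25)*(-5 + 4*4) = (¼)*(-25)*(-5 + 16) = (¼)*(-25)*11 = -275/4 ≈ -68.750)
1/g = 1/(-275/4) = -4/275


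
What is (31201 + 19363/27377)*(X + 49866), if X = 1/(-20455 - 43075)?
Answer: 270612343286278806/173926081 ≈ 1.5559e+9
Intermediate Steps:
X = -1/63530 (X = 1/(-63530) = -1/63530 ≈ -1.5741e-5)
(31201 + 19363/27377)*(X + 49866) = (31201 + 19363/27377)*(-1/63530 + 49866) = (31201 + 19363*(1/27377))*(3167986979/63530) = (31201 + 19363/27377)*(3167986979/63530) = (854209140/27377)*(3167986979/63530) = 270612343286278806/173926081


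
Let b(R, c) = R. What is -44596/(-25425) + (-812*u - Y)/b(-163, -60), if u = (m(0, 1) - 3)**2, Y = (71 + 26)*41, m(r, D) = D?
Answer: 190964773/4144275 ≈ 46.079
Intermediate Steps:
Y = 3977 (Y = 97*41 = 3977)
u = 4 (u = (1 - 3)**2 = (-2)**2 = 4)
-44596/(-25425) + (-812*u - Y)/b(-163, -60) = -44596/(-25425) + (-812*4 - 1*3977)/(-163) = -44596*(-1/25425) + (-3248 - 3977)*(-1/163) = 44596/25425 - 7225*(-1/163) = 44596/25425 + 7225/163 = 190964773/4144275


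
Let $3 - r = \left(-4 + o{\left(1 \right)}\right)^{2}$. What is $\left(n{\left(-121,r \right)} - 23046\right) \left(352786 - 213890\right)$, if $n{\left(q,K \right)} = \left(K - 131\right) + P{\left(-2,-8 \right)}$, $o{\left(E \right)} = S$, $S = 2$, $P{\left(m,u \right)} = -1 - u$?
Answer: $-3218359216$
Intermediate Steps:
$o{\left(E \right)} = 2$
$r = -1$ ($r = 3 - \left(-4 + 2\right)^{2} = 3 - \left(-2\right)^{2} = 3 - 4 = -1$)
$n{\left(q,K \right)} = -124 + K$ ($n{\left(q,K \right)} = \left(K - 131\right) - -7 = \left(-131 + K\right) + \left(-1 + 8\right) = \left(-131 + K\right) + 7 = -124 + K$)
$\left(n{\left(-121,r \right)} - 23046\right) \left(352786 - 213890\right) = \left(\left(-124 - 1\right) - 23046\right) \left(352786 - 213890\right) = \left(-125 - 23046\right) 138896 = \left(-23171\right) 138896 = -3218359216$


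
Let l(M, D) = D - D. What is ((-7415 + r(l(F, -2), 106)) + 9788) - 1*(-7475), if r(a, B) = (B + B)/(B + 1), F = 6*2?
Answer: 1053948/107 ≈ 9850.0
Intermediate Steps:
F = 12
l(M, D) = 0
r(a, B) = 2*B/(1 + B) (r(a, B) = (2*B)/(1 + B) = 2*B/(1 + B))
((-7415 + r(l(F, -2), 106)) + 9788) - 1*(-7475) = ((-7415 + 2*106/(1 + 106)) + 9788) - 1*(-7475) = ((-7415 + 2*106/107) + 9788) + 7475 = ((-7415 + 2*106*(1/107)) + 9788) + 7475 = ((-7415 + 212/107) + 9788) + 7475 = (-793193/107 + 9788) + 7475 = 254123/107 + 7475 = 1053948/107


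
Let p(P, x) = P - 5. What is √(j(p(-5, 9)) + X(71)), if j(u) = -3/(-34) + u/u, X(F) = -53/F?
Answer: 5*√79662/2414 ≈ 0.58460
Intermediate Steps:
p(P, x) = -5 + P
j(u) = 37/34 (j(u) = -3*(-1/34) + 1 = 3/34 + 1 = 37/34)
√(j(p(-5, 9)) + X(71)) = √(37/34 - 53/71) = √(825/2414) = 5*√79662/2414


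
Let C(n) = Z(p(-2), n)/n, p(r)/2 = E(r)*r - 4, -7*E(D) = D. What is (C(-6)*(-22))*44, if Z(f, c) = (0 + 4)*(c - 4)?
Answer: -19360/3 ≈ -6453.3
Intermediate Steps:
E(D) = -D/7
p(r) = -8 - 2*r²/7 (p(r) = 2*((-r/7)*r - 4) = 2*(-r²/7 - 4) = 2*(-4 - r²/7) = -8 - 2*r²/7)
Z(f, c) = -16 + 4*c (Z(f, c) = 4*(-4 + c) = -16 + 4*c)
C(n) = (-16 + 4*n)/n
(C(-6)*(-22))*44 = ((4 - 16/(-6))*(-22))*44 = ((4 - 16*(-⅙))*(-22))*44 = ((4 + 8/3)*(-22))*44 = ((20/3)*(-22))*44 = -440/3*44 = -19360/3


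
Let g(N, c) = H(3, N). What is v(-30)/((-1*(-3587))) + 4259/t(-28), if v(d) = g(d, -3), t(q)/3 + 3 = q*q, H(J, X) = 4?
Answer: 15286405/8404341 ≈ 1.8189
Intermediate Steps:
t(q) = -9 + 3*q**2 (t(q) = -9 + 3*(q*q) = -9 + 3*q**2)
g(N, c) = 4
v(d) = 4
v(-30)/((-1*(-3587))) + 4259/t(-28) = 4/((-1*(-3587))) + 4259/(-9 + 3*(-28)**2) = 4/3587 + 4259/(-9 + 3*784) = 4*(1/3587) + 4259/(-9 + 2352) = 4/3587 + 4259/2343 = 15286405/8404341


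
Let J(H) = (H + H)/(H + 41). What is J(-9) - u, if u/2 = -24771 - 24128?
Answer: 1564759/16 ≈ 97798.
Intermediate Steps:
u = -97798 (u = 2*(-24771 - 24128) = 2*(-48899) = -97798)
J(H) = 2*H/(41 + H) (J(H) = (2*H)/(41 + H) = 2*H/(41 + H))
J(-9) - u = 2*(-9)/(41 - 9) - 1*(-97798) = 2*(-9)/32 + 97798 = 2*(-9)*(1/32) + 97798 = -9/16 + 97798 = 1564759/16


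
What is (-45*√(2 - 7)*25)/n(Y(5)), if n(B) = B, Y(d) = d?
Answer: -225*I*√5 ≈ -503.12*I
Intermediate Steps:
(-45*√(2 - 7)*25)/n(Y(5)) = (-45*√(2 - 7)*25)/5 = (-45*I*√5*25)*(⅕) = -1125*I*√5*(⅕) = -225*I*√5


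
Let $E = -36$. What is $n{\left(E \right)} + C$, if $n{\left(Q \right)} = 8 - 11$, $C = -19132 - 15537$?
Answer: $-34672$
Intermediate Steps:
$C = -34669$ ($C = -19132 - 15537 = -34669$)
$n{\left(Q \right)} = -3$
$n{\left(E \right)} + C = -3 - 34669 = -34672$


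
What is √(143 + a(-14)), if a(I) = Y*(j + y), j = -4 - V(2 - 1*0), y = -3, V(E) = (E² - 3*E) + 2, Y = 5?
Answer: 6*√3 ≈ 10.392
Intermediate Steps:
V(E) = 2 + E² - 3*E
j = -4 (j = -4 - (2 + (2 - 1*0)² - 3*(2 - 1*0)) = -4 - (2 + (2 + 0)² - 3*(2 + 0)) = -4 - (2 + 2² - 3*2) = -4 - (2 + 4 - 6) = -4 - 1*0 = -4 + 0 = -4)
a(I) = -35 (a(I) = 5*(-4 - 3) = 5*(-7) = -35)
√(143 + a(-14)) = √(143 - 35) = √108 = 6*√3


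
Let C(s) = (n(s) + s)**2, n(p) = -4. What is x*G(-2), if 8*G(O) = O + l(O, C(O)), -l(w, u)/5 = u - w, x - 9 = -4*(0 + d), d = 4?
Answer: 168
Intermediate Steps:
x = -7 (x = 9 - 4*(0 + 4) = 9 - 4*4 = 9 - 16 = -7)
C(s) = (-4 + s)**2
l(w, u) = -5*u + 5*w (l(w, u) = -5*(u - w) = -5*u + 5*w)
G(O) = -5*(-4 + O)**2/8 + 3*O/4 (G(O) = (O + (-5*(-4 + O)**2 + 5*O))/8 = (-5*(-4 + O)**2 + 6*O)/8 = -5*(-4 + O)**2/8 + 3*O/4)
x*G(-2) = -7*(-5*(-4 - 2)**2/8 + (3/4)*(-2)) = -7*(-5/8*(-6)**2 - 3/2) = -7*(-5/8*36 - 3/2) = -7*(-45/2 - 3/2) = -7*(-24) = 168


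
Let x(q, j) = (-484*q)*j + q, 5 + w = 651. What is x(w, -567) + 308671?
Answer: 177589805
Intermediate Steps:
w = 646 (w = -5 + 651 = 646)
x(q, j) = q - 484*j*q (x(q, j) = -484*j*q + q = q - 484*j*q)
x(w, -567) + 308671 = 646*(1 - 484*(-567)) + 308671 = 646*(1 + 274428) + 308671 = 646*274429 + 308671 = 177281134 + 308671 = 177589805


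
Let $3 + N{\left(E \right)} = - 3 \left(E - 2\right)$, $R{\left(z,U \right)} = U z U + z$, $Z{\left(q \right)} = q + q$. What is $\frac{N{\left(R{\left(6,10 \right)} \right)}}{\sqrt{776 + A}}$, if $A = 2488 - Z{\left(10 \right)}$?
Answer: $- \frac{1815 \sqrt{811}}{1622} \approx -31.867$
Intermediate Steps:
$Z{\left(q \right)} = 2 q$
$R{\left(z,U \right)} = z + z U^{2}$ ($R{\left(z,U \right)} = z U^{2} + z = z + z U^{2}$)
$N{\left(E \right)} = 3 - 3 E$ ($N{\left(E \right)} = -3 - 3 \left(E - 2\right) = -3 - 3 \left(-2 + E\right) = -3 - \left(-6 + 3 E\right) = 3 - 3 E$)
$A = 2468$ ($A = 2488 - 2 \cdot 10 = 2488 - 20 = 2468$)
$\frac{N{\left(R{\left(6,10 \right)} \right)}}{\sqrt{776 + A}} = \frac{3 - 3 \cdot 6 \left(1 + 10^{2}\right)}{\sqrt{776 + 2468}} = \frac{3 - 3 \cdot 6 \left(1 + 100\right)}{\sqrt{3244}} = \frac{3 - 3 \cdot 6 \cdot 101}{2 \sqrt{811}} = \left(3 - 1818\right) \frac{\sqrt{811}}{1622} = - 1815 \frac{\sqrt{811}}{1622} = - \frac{1815 \sqrt{811}}{1622}$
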